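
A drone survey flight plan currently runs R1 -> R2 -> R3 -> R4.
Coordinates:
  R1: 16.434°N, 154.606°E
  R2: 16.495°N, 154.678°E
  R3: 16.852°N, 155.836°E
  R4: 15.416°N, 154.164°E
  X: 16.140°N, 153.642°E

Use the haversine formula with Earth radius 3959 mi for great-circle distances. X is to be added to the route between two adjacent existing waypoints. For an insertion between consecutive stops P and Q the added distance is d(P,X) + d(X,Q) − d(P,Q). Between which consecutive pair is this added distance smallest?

between R3 and R4

Added distance for inserting X between each consecutive pair:
R1–R2: 133.7 mi
R2–R3: 145.9 mi
R3–R4: 65.5 mi
Smallest added distance is 65.5 mi, inserting between R3 and R4.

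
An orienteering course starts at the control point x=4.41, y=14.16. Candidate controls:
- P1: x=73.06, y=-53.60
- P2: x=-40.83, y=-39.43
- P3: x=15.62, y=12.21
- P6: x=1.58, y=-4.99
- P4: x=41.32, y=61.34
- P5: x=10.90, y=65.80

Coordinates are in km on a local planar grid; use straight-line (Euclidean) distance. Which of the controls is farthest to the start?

P1

Distances from the start (x=4.41, y=14.16):
P1: 96.5 km
P2: 70.1 km
P4: 59.9 km
P5: 52.0 km
P6: 19.4 km
P3: 11.4 km
The farthest is P1 at 96.5 km.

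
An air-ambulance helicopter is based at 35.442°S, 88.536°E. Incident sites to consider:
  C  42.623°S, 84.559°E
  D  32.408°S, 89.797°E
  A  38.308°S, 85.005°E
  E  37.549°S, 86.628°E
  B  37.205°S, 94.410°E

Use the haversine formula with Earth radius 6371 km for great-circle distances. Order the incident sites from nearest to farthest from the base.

E, D, A, B, C

Computing each great-circle distance from 35.442°S, 88.536°E:
E 37.549°S, 86.628°E: 289.8 km
D 32.408°S, 89.797°E: 356.9 km
A 38.308°S, 85.005°E: 447.4 km
B 37.205°S, 94.410°E: 561.4 km
C 42.623°S, 84.559°E: 869.0 km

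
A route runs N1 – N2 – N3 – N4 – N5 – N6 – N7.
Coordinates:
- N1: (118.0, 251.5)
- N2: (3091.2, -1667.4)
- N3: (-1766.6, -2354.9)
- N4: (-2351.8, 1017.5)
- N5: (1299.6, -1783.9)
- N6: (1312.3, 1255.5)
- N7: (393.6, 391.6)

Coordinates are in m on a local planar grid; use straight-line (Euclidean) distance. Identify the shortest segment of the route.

Leg distances:
N1→N2: 3538.7 m
N2→N3: 4906.2 m
N3→N4: 3422.8 m
N4→N5: 4602.2 m
N5→N6: 3039.4 m
N6→N7: 1261.1 m
The shortest leg is N6–N7 at 1261.1 m.

N6–N7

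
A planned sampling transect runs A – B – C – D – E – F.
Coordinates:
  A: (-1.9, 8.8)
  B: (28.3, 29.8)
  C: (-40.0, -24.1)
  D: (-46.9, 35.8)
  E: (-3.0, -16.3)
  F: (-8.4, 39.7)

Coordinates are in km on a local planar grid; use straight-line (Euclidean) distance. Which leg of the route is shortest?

A–B

Leg distances:
A→B: 36.8 km
B→C: 87.0 km
C→D: 60.3 km
D→E: 68.1 km
E→F: 56.3 km
The shortest leg is A–B at 36.8 km.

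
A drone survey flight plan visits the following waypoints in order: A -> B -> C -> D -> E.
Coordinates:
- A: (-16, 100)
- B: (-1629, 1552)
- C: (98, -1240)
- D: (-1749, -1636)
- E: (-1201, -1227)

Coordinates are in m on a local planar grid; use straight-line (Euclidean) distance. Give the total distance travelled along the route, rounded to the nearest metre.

8026 m

Leg distances:
A→B: 2170.3 m  (cumulative 2170.3 m)
B→C: 3283.0 m  (cumulative 5453.2 m)
C→D: 1889.0 m  (cumulative 7342.2 m)
D→E: 683.8 m  (cumulative 8026.0 m)
Total route length ≈ 8026 m.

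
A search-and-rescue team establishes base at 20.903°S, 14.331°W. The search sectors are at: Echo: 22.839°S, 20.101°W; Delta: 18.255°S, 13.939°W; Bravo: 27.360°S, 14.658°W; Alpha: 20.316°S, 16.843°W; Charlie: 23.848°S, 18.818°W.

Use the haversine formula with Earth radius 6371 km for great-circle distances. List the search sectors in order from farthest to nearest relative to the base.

Computing each great-circle distance from 20.903°S, 14.331°W:
Bravo 27.360°S, 14.658°W: 718.8 km
Echo 22.839°S, 20.101°W: 633.1 km
Charlie 23.848°S, 18.818°W: 565.7 km
Delta 18.255°S, 13.939°W: 297.3 km
Alpha 20.316°S, 16.843°W: 269.5 km

Bravo, Echo, Charlie, Delta, Alpha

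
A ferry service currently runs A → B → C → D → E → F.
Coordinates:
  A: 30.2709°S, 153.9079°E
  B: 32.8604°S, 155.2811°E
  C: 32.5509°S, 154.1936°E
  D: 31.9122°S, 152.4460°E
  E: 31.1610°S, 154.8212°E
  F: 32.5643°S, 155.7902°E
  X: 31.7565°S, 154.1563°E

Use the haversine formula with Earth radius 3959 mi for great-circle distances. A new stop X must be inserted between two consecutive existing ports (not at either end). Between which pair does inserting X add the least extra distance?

between A and B

Added distance for inserting X between each consecutive pair:
A–B: 8.0 mi
B–C: 88.8 mi
C–D: 44.6 mi
D–E: 8.6 mi
E–F: 55.1 mi
Smallest added distance is 8.0 mi, inserting between A and B.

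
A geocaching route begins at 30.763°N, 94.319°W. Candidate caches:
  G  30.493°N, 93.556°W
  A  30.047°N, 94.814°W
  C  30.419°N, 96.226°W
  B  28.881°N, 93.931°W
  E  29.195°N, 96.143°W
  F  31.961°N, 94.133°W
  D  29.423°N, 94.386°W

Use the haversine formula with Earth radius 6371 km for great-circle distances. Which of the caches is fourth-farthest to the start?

Distance to each, sorted:
E: 247.5 km
B: 212.6 km
C: 186.5 km
D: 149.1 km
F: 134.4 km
A: 92.7 km
G: 78.9 km
The fourth-farthest is D at 149.1 km.

D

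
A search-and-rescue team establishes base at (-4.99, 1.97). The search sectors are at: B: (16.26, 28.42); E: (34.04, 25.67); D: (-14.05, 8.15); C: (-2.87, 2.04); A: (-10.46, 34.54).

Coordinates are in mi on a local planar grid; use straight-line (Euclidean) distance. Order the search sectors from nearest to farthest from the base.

Distances from the base:
C (-2.87, 2.04): 2.1 mi
D (-14.05, 8.15): 11.0 mi
A (-10.46, 34.54): 33.0 mi
B (16.26, 28.42): 33.9 mi
E (34.04, 25.67): 45.7 mi

C, D, A, B, E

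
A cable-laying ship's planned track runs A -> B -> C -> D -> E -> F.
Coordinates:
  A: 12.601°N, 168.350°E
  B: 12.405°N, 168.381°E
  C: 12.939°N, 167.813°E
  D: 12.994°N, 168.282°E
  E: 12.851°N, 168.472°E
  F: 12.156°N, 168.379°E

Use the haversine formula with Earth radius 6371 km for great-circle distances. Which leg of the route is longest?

B–C

Leg distances:
A→B: 22.1 km
B→C: 85.6 km
C→D: 51.2 km
D→E: 26.0 km
E→F: 77.9 km
The longest leg is B–C at 85.6 km.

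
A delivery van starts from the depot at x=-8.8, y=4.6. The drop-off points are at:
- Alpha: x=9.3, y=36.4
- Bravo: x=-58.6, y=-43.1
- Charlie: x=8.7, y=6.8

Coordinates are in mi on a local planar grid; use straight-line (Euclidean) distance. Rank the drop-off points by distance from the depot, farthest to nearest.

Distances from the depot:
Bravo x=-58.6, y=-43.1: 69.0 mi
Alpha x=9.3, y=36.4: 36.6 mi
Charlie x=8.7, y=6.8: 17.6 mi

Bravo, Alpha, Charlie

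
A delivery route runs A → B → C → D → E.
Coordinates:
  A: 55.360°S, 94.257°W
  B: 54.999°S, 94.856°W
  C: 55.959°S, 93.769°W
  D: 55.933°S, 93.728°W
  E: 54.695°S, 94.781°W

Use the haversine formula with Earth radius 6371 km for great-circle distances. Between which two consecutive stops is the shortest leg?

Leg distances:
A→B: 55.3 km
B→C: 126.8 km
C→D: 3.9 km
D→E: 152.9 km
The shortest leg is C–D at 3.9 km.

C–D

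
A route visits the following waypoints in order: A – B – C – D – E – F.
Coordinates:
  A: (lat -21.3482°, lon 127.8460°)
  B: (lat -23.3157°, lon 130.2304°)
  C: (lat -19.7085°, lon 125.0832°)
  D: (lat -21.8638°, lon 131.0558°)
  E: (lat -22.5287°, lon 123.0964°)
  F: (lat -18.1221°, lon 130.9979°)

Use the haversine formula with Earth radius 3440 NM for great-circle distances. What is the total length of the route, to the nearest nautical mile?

Leg distances:
A→B: 177.4 NM  (cumulative 177.4 NM)
B→C: 359.9 NM  (cumulative 537.3 NM)
C→D: 359.3 NM  (cumulative 896.6 NM)
D→E: 444.2 NM  (cumulative 1340.8 NM)
E→F: 517.4 NM  (cumulative 1858.3 NM)
Total route length ≈ 1858 NM.

1858 NM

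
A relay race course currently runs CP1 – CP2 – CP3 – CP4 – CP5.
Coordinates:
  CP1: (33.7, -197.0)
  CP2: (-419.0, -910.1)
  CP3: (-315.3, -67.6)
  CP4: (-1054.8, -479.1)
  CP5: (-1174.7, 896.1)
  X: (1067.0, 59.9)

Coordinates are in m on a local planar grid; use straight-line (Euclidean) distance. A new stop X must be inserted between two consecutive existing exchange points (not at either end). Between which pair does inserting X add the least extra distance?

Added distance for inserting X between each consecutive pair:
CP1–CP2: 1994.7 m
CP2–CP3: 2313.9 m
CP3–CP4: 2731.1 m
CP4–CP5: 3201.4 m
Smallest added distance is 1994.7 m, inserting between CP1 and CP2.

between CP1 and CP2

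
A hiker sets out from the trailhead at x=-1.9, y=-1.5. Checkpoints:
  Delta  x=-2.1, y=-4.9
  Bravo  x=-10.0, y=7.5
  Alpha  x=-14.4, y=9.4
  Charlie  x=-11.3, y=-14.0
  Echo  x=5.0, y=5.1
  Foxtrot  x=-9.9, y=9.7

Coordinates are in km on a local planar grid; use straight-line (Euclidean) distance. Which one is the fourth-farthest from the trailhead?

Distance to each, sorted:
Alpha: 16.6 km
Charlie: 15.6 km
Foxtrot: 13.8 km
Bravo: 12.1 km
Echo: 9.5 km
Delta: 3.4 km
The fourth-farthest is Bravo at 12.1 km.

Bravo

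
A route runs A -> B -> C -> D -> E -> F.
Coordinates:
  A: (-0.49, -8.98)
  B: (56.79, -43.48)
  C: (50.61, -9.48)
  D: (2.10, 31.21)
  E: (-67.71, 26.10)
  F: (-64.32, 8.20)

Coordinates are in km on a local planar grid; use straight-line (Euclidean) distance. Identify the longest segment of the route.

Leg distances:
A→B: 66.9 km
B→C: 34.6 km
C→D: 63.3 km
D→E: 70.0 km
E→F: 18.2 km
The longest leg is D–E at 70.0 km.

D–E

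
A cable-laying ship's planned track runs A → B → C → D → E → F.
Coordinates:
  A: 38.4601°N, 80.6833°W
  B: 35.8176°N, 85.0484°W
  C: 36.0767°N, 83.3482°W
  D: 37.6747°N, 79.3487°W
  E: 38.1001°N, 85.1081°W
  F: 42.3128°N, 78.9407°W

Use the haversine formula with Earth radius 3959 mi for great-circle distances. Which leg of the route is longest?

E–F

Leg distances:
A→B: 301.9 mi
B→C: 96.8 mi
C→D: 247.1 mi
D→E: 315.4 mi
E→F: 436.4 mi
The longest leg is E–F at 436.4 mi.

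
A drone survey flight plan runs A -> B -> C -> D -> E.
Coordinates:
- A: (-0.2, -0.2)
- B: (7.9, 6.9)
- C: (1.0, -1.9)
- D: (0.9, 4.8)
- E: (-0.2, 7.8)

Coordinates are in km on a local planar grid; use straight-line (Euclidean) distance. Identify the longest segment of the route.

B–C

Leg distances:
A→B: 10.8 km
B→C: 11.2 km
C→D: 6.7 km
D→E: 3.2 km
The longest leg is B–C at 11.2 km.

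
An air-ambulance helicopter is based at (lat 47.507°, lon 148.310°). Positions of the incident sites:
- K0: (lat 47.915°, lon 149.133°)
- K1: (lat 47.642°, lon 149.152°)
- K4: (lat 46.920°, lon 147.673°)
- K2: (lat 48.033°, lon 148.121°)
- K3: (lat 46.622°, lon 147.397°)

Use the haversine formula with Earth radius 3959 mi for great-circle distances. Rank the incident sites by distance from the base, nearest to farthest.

Distance from the base at (lat 47.507°, lon 148.310°) to each:
K2 (lat 48.033°, lon 148.121°): 37.4 mi
K1 (lat 47.642°, lon 149.152°): 40.3 mi
K0 (lat 47.915°, lon 149.133°): 47.5 mi
K4 (lat 46.920°, lon 147.673°): 50.4 mi
K3 (lat 46.622°, lon 147.397°): 74.7 mi

K2, K1, K0, K4, K3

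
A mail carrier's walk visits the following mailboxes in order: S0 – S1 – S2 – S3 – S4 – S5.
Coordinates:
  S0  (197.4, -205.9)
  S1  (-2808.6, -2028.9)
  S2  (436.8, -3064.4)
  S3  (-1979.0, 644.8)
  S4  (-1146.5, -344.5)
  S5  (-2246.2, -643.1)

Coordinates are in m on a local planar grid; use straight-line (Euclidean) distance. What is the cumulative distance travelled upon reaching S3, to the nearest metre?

11349 m

Leg distances:
S0→S1: 3515.6 m  (cumulative 3515.6 m)
S1→S2: 3406.6 m  (cumulative 6922.2 m)
S2→S3: 4426.5 m  (cumulative 11348.7 m)
Cumulative distance at S3 ≈ 11349 m.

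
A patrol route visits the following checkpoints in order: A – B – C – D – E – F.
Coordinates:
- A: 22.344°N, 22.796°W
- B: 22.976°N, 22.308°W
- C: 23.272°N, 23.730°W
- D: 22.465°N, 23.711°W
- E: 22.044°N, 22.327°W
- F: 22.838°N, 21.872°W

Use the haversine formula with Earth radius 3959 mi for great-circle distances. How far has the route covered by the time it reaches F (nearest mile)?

Leg distances:
A→B: 53.6 mi  (cumulative 53.6 mi)
B→C: 92.6 mi  (cumulative 146.3 mi)
C→D: 55.8 mi  (cumulative 202.0 mi)
D→E: 93.2 mi  (cumulative 295.2 mi)
E→F: 62.1 mi  (cumulative 357.3 mi)
Cumulative distance at F ≈ 357 mi.

357 mi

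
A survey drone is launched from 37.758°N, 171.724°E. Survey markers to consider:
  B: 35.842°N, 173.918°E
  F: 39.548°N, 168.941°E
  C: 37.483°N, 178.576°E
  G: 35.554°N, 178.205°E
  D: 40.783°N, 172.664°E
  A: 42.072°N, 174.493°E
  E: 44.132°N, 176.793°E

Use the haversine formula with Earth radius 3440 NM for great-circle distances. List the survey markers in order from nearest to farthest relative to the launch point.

B, F, D, A, C, G, E

Distance from the launch point at 37.758°N, 171.724°E to each:
B 35.842°N, 173.918°E: 156.1 NM
F 39.548°N, 168.941°E: 169.0 NM
D 40.783°N, 172.664°E: 186.8 NM
A 42.072°N, 174.493°E: 288.7 NM
C 37.483°N, 178.576°E: 326.2 NM
G 35.554°N, 178.205°E: 338.9 NM
E 44.132°N, 176.793°E: 446.2 NM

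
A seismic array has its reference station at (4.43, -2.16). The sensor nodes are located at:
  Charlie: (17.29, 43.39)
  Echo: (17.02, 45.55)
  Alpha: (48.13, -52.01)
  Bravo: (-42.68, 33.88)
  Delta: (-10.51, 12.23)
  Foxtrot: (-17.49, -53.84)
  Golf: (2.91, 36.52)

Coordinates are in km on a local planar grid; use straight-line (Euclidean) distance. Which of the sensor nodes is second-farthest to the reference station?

Bravo

Distances from the reference station ((4.43, -2.16)):
Alpha: 66.3 km
Bravo: 59.3 km
Foxtrot: 56.1 km
Echo: 49.3 km
Charlie: 47.3 km
Golf: 38.7 km
Delta: 20.7 km
The second-farthest is Bravo at 59.3 km.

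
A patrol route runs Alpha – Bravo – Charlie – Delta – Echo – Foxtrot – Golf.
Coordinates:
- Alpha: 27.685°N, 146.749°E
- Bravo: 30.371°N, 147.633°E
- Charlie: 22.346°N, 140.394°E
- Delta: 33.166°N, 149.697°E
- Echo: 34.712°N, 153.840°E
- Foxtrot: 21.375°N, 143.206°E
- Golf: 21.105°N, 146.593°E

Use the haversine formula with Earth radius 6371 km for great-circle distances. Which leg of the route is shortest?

Leg distances:
Alpha→Bravo: 310.8 km
Bravo→Charlie: 1146.7 km
Charlie→Delta: 1510.1 km
Delta→Echo: 419.0 km
Echo→Foxtrot: 1810.7 km
Foxtrot→Golf: 352.3 km
The shortest leg is Alpha–Bravo at 310.8 km.

Alpha–Bravo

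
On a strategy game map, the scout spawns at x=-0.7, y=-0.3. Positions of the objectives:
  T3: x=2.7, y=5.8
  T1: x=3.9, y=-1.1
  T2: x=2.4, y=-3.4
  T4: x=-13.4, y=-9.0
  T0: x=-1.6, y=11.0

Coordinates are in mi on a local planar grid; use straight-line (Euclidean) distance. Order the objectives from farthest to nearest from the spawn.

T4, T0, T3, T1, T2

Computing each straight-line distance from x=-0.7, y=-0.3:
T4 x=-13.4, y=-9.0: 15.4 mi
T0 x=-1.6, y=11.0: 11.3 mi
T3 x=2.7, y=5.8: 7.0 mi
T1 x=3.9, y=-1.1: 4.7 mi
T2 x=2.4, y=-3.4: 4.4 mi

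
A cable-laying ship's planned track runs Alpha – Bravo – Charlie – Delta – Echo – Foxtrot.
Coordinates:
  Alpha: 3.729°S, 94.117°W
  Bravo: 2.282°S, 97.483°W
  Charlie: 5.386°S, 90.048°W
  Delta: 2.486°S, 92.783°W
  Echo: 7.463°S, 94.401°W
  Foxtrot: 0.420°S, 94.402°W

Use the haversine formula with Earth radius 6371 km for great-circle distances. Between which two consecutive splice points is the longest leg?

Bravo–Charlie

Leg distances:
Alpha→Bravo: 406.9 km
Bravo→Charlie: 894.1 km
Charlie→Delta: 442.7 km
Delta→Echo: 581.7 km
Echo→Foxtrot: 783.1 km
The longest leg is Bravo–Charlie at 894.1 km.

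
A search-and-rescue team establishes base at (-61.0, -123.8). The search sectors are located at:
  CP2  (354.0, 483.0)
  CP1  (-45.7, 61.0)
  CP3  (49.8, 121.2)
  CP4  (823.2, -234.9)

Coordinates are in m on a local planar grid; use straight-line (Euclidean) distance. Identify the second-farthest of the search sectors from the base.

CP2

Distances from the base ((-61.0, -123.8)):
CP4: 891.2 m
CP2: 735.1 m
CP3: 268.9 m
CP1: 185.4 m
The second-farthest is CP2 at 735.1 m.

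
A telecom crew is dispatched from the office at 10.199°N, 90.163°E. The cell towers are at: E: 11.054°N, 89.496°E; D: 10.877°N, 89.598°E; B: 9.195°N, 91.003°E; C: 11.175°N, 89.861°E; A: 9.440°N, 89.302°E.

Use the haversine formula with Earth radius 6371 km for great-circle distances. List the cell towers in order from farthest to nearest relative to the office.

Computing each great-circle distance from 10.199°N, 90.163°E:
B 9.195°N, 91.003°E: 144.7 km
A 9.440°N, 89.302°E: 126.6 km
E 11.054°N, 89.496°E: 119.8 km
C 11.175°N, 89.861°E: 113.4 km
D 10.877°N, 89.598°E: 97.5 km

B, A, E, C, D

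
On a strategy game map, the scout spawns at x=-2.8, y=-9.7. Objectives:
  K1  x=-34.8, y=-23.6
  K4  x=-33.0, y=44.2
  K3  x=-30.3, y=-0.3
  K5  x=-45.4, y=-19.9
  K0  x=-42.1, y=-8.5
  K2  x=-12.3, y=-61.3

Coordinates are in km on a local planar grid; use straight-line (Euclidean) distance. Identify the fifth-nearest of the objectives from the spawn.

K2

Distances from the spawn (x=-2.8, y=-9.7):
K3: 29.1 km
K1: 34.9 km
K0: 39.3 km
K5: 43.8 km
K2: 52.5 km
K4: 61.8 km
The fifth-nearest is K2 at 52.5 km.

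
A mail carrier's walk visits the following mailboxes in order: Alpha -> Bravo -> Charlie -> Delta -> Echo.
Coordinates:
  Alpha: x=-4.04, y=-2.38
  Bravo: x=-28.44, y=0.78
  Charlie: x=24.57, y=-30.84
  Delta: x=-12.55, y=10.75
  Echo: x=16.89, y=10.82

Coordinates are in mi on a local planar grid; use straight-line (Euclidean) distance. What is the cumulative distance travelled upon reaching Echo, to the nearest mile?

Leg distances:
Alpha→Bravo: 24.6 mi  (cumulative 24.6 mi)
Bravo→Charlie: 61.7 mi  (cumulative 86.3 mi)
Charlie→Delta: 55.7 mi  (cumulative 142.1 mi)
Delta→Echo: 29.4 mi  (cumulative 171.5 mi)
Cumulative distance at Echo ≈ 172 mi.

172 mi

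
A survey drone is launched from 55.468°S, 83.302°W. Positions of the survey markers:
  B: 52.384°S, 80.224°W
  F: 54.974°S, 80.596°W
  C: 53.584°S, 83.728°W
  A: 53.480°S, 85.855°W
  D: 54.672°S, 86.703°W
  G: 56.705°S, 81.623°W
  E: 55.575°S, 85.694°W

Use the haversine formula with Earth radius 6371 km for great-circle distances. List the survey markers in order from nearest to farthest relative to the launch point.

E, G, F, C, D, A, B

Distances from the launch point:
E 55.575°S, 85.694°W: 151.0 km
G 56.705°S, 81.623°W: 172.5 km
F 54.974°S, 80.596°W: 180.2 km
C 53.584°S, 83.728°W: 211.3 km
D 54.672°S, 86.703°W: 233.9 km
A 53.480°S, 85.855°W: 275.8 km
B 52.384°S, 80.224°W: 397.7 km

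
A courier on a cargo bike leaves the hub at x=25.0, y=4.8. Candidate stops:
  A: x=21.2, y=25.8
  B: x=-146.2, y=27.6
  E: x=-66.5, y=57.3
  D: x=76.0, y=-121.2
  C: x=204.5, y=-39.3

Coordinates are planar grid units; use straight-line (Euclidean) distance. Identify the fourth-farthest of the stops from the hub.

E

Distance to each, sorted:
C: 184.8
B: 172.7
D: 135.9
E: 105.5
A: 21.3
The fourth-farthest is E at 105.5.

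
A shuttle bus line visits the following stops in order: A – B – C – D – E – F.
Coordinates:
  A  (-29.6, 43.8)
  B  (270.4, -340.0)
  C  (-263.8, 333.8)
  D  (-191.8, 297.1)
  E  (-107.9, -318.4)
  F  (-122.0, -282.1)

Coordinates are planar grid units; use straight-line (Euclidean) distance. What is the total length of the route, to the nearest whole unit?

2088

Leg distances:
A→B: 487.1  (cumulative 487.1)
B→C: 859.9  (cumulative 1347.0)
C→D: 80.8  (cumulative 1427.8)
D→E: 621.2  (cumulative 2049.0)
E→F: 38.9  (cumulative 2088.0)
Total route length ≈ 2088.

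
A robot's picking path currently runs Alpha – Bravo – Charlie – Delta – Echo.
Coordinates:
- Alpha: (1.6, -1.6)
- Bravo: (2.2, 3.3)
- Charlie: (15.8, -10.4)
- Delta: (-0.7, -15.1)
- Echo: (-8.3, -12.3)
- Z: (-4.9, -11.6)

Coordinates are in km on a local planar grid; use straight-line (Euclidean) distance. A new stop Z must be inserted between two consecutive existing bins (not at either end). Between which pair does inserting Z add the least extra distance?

between Delta and Echo

Added distance for inserting Z between each consecutive pair:
Alpha–Bravo: 23.5 km
Bravo–Charlie: 17.9 km
Charlie–Delta: 9.0 km
Delta–Echo: 0.8 km
Smallest added distance is 0.8 km, inserting between Delta and Echo.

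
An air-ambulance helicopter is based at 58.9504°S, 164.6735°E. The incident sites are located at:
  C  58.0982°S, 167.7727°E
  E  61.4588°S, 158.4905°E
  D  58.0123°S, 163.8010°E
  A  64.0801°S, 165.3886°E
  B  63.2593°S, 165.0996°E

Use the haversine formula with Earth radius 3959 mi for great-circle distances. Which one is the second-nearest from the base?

Distances from the base (58.9504°S, 164.6735°E):
D: 72.1 mi
C: 126.4 mi
E: 273.9 mi
B: 298.1 mi
A: 355.2 mi
The second-nearest is C at 126.4 mi.

C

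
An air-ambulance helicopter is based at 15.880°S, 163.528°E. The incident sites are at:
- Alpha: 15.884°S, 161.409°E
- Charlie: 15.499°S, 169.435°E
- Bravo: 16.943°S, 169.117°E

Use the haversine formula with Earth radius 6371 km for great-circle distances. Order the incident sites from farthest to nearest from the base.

Charlie, Bravo, Alpha

Distance from the base at 15.880°S, 163.528°E to each:
Charlie 15.499°S, 169.435°E: 633.8 km
Bravo 16.943°S, 169.117°E: 607.7 km
Alpha 15.884°S, 161.409°E: 226.6 km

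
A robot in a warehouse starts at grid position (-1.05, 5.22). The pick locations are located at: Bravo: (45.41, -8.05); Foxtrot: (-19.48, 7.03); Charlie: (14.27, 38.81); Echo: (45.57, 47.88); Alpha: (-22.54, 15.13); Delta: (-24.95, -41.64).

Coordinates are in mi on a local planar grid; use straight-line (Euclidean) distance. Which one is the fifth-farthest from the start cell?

Alpha

Distances from the start cell ((-1.05, 5.22)):
Echo: 63.2 mi
Delta: 52.6 mi
Bravo: 48.3 mi
Charlie: 36.9 mi
Alpha: 23.7 mi
Foxtrot: 18.5 mi
The fifth-farthest is Alpha at 23.7 mi.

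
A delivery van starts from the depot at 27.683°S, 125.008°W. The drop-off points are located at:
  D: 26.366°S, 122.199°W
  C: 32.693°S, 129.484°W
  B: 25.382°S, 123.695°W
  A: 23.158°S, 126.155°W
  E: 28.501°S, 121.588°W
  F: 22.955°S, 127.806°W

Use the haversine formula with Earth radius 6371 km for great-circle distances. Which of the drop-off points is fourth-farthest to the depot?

E

Distance to each, sorted:
C: 703.7 km
F: 596.2 km
A: 516.2 km
E: 347.6 km
D: 314.4 km
B: 287.3 km
The fourth-farthest is E at 347.6 km.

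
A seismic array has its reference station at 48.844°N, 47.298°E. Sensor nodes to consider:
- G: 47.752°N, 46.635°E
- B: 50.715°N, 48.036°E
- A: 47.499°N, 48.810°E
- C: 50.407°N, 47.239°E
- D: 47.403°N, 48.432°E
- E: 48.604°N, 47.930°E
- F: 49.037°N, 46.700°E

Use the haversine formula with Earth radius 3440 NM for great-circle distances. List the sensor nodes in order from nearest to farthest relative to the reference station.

F, E, G, C, D, A, B

Distances from the reference station:
F 49.037°N, 46.700°E: 26.3 NM
E 48.604°N, 47.930°E: 28.9 NM
G 47.752°N, 46.635°E: 70.7 NM
C 50.407°N, 47.239°E: 93.9 NM
D 47.403°N, 48.432°E: 97.7 NM
A 47.499°N, 48.810°E: 100.9 NM
B 50.715°N, 48.036°E: 115.9 NM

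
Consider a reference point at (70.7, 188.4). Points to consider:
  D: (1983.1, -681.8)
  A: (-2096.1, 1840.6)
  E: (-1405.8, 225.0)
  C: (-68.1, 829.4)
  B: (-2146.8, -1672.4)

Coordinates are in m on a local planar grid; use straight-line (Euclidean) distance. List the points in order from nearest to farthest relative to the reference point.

C, E, D, A, B

Computing each straight-line distance from (70.7, 188.4):
C (-68.1, 829.4): 655.9 m
E (-1405.8, 225.0): 1477.0 m
D (1983.1, -681.8): 2101.1 m
A (-2096.1, 1840.6): 2724.8 m
B (-2146.8, -1672.4): 2894.8 m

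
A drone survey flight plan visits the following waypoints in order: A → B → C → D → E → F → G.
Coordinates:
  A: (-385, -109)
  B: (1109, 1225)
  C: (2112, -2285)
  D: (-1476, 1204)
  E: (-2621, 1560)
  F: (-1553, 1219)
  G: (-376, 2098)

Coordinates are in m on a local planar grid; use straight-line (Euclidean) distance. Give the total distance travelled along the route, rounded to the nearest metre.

14447 m

Leg distances:
A→B: 2002.9 m  (cumulative 2002.9 m)
B→C: 3650.5 m  (cumulative 5653.4 m)
C→D: 5004.7 m  (cumulative 10658.1 m)
D→E: 1199.1 m  (cumulative 11857.1 m)
E→F: 1121.1 m  (cumulative 12978.3 m)
F→G: 1469.0 m  (cumulative 14447.3 m)
Total route length ≈ 14447 m.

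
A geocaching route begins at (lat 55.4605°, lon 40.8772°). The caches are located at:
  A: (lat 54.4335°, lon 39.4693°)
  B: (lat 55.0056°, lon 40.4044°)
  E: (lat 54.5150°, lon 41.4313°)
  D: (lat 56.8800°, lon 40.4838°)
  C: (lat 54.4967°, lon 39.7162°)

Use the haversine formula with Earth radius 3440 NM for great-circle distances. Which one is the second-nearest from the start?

E

Distances from the start ((lat 55.4605°, lon 40.8772°)):
B: 31.7 NM
E: 59.9 NM
C: 70.3 NM
A: 78.5 NM
D: 86.2 NM
The second-nearest is E at 59.9 NM.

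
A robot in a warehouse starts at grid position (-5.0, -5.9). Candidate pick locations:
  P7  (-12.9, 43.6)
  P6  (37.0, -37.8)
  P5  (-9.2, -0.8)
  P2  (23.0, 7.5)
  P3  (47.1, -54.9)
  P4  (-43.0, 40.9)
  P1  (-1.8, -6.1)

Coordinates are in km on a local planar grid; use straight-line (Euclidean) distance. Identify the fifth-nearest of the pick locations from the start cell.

Distance to each, sorted:
P1: 3.2 km
P5: 6.6 km
P2: 31.0 km
P7: 50.1 km
P6: 52.7 km
P4: 60.3 km
P3: 71.5 km
The fifth-nearest is P6 at 52.7 km.

P6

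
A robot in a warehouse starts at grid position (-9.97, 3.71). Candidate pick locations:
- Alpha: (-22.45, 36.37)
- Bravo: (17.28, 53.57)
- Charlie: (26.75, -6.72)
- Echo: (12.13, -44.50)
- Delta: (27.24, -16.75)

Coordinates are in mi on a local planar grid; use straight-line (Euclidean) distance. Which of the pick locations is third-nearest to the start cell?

Delta

Distance to each, sorted:
Alpha: 35.0 mi
Charlie: 38.2 mi
Delta: 42.5 mi
Echo: 53.0 mi
Bravo: 56.8 mi
The third-nearest is Delta at 42.5 mi.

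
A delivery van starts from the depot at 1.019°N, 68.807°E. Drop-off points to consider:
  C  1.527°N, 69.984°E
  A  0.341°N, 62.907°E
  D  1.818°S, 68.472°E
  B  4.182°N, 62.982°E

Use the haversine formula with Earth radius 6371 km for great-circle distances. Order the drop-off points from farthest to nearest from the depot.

Computing each great-circle distance from 1.019°N, 68.807°E:
B 4.182°N, 62.982°E: 736.4 km
A 0.341°N, 62.907°E: 660.3 km
D 1.818°S, 68.472°E: 317.7 km
C 1.527°N, 69.984°E: 142.5 km

B, A, D, C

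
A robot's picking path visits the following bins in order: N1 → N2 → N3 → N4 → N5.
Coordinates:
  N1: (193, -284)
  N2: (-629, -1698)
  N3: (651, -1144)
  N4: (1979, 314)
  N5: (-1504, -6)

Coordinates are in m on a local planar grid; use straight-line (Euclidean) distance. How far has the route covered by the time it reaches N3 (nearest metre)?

3030 m

Leg distances:
N1→N2: 1635.6 m  (cumulative 1635.6 m)
N2→N3: 1394.7 m  (cumulative 3030.3 m)
Cumulative distance at N3 ≈ 3030 m.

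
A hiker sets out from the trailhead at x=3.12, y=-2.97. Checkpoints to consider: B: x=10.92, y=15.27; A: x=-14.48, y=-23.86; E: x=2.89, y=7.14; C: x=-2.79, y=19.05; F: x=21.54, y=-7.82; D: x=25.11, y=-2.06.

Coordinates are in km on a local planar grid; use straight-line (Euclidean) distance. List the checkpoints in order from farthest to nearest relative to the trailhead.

A, C, D, B, F, E

Distances from the trailhead:
A x=-14.48, y=-23.86: 27.3 km
C x=-2.79, y=19.05: 22.8 km
D x=25.11, y=-2.06: 22.0 km
B x=10.92, y=15.27: 19.8 km
F x=21.54, y=-7.82: 19.0 km
E x=2.89, y=7.14: 10.1 km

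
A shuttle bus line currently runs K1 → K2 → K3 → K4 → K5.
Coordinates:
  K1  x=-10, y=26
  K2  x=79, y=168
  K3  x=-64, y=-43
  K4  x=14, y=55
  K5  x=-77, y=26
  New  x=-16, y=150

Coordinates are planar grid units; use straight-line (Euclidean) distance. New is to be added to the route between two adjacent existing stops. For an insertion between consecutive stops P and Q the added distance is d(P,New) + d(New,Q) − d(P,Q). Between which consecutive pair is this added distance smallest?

Added distance for inserting New between each consecutive pair:
K1–K2: 53.2
K2–K3: 40.7
K3–K4: 173.3
K4–K5: 142.3
Smallest added distance is 40.7, inserting between K2 and K3.

between K2 and K3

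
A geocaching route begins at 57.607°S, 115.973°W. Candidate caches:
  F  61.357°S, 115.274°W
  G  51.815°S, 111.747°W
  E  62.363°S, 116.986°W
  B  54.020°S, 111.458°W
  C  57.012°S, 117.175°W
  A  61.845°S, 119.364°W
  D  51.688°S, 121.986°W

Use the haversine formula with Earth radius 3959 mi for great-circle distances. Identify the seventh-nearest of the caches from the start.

D

Distance to each, sorted:
C: 60.8 mi
F: 260.3 mi
B: 303.4 mi
A: 315.7 mi
E: 330.5 mi
G: 434.1 mi
D: 474.0 mi
The seventh-nearest is D at 474.0 mi.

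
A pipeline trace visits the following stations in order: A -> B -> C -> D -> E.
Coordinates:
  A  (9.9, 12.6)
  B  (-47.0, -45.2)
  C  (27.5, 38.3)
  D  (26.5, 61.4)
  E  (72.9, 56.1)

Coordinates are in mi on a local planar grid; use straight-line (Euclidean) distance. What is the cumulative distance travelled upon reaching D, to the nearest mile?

216 mi

Leg distances:
A→B: 81.1 mi  (cumulative 81.1 mi)
B→C: 111.9 mi  (cumulative 193.0 mi)
C→D: 23.1 mi  (cumulative 216.1 mi)
Cumulative distance at D ≈ 216 mi.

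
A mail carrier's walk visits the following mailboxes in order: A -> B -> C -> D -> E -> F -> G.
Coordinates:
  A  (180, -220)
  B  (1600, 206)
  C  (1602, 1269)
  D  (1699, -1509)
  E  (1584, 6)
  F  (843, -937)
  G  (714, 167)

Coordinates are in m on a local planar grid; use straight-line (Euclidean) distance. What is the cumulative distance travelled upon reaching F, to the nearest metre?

8044 m

Leg distances:
A→B: 1482.5 m  (cumulative 1482.5 m)
B→C: 1063.0 m  (cumulative 2545.5 m)
C→D: 2779.7 m  (cumulative 5325.2 m)
D→E: 1519.4 m  (cumulative 6844.6 m)
E→F: 1199.3 m  (cumulative 8043.9 m)
Cumulative distance at F ≈ 8044 m.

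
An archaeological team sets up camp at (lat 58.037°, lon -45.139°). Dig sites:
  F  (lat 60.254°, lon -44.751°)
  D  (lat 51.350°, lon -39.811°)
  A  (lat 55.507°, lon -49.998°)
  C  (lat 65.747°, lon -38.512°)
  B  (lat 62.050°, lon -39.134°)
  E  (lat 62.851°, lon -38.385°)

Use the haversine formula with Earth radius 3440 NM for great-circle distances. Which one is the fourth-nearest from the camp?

Distance to each, sorted:
F: 133.6 NM
A: 220.4 NM
B: 300.5 NM
E: 351.1 NM
D: 441.7 NM
C: 498.8 NM
The fourth-nearest is E at 351.1 NM.

E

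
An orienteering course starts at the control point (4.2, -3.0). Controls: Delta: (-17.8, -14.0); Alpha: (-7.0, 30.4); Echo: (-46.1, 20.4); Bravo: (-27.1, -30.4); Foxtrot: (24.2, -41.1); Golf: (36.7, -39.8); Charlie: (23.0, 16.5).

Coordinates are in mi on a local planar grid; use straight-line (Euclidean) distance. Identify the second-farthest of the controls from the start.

Distance to each, sorted:
Echo: 55.5 mi
Golf: 49.1 mi
Foxtrot: 43.0 mi
Bravo: 41.6 mi
Alpha: 35.2 mi
Charlie: 27.1 mi
Delta: 24.6 mi
The second-farthest is Golf at 49.1 mi.

Golf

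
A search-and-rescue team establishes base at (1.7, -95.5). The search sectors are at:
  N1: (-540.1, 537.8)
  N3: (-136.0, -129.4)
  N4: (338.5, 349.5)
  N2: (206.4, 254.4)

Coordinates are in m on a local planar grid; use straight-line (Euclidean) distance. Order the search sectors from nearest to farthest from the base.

N3, N2, N4, N1

Computing each straight-line distance from (1.7, -95.5):
N3 (-136.0, -129.4): 141.8 m
N2 (206.4, 254.4): 405.4 m
N4 (338.5, 349.5): 558.1 m
N1 (-540.1, 537.8): 833.4 m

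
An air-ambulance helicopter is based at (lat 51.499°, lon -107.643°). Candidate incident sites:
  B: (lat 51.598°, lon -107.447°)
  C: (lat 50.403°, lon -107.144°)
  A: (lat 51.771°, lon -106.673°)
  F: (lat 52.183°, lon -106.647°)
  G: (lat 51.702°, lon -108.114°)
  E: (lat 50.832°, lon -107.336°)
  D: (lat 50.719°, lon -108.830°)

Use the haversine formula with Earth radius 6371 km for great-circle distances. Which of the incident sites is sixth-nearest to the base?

D

Distances from the base ((lat 51.499°, lon -107.643°)):
B: 17.5 km
G: 39.6 km
A: 73.5 km
E: 77.2 km
F: 102.3 km
D: 120.0 km
C: 126.8 km
The sixth-nearest is D at 120.0 km.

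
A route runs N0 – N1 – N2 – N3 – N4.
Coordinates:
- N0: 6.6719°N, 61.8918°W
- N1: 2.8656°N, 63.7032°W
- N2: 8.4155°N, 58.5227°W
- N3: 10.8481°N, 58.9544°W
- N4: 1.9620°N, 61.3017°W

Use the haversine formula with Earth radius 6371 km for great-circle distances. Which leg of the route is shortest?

Leg distances:
N0→N1: 468.4 km
N1→N2: 842.1 km
N2→N3: 274.6 km
N3→N4: 1021.5 km
The shortest leg is N2–N3 at 274.6 km.

N2–N3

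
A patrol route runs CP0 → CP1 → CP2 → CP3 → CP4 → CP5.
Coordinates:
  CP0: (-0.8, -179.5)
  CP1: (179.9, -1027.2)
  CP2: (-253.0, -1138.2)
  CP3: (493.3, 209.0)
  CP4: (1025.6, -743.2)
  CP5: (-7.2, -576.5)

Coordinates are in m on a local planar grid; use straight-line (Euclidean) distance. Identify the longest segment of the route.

Leg distances:
CP0→CP1: 866.7 m
CP1→CP2: 446.9 m
CP2→CP3: 1540.1 m
CP3→CP4: 1090.9 m
CP4→CP5: 1046.2 m
The longest leg is CP2–CP3 at 1540.1 m.

CP2–CP3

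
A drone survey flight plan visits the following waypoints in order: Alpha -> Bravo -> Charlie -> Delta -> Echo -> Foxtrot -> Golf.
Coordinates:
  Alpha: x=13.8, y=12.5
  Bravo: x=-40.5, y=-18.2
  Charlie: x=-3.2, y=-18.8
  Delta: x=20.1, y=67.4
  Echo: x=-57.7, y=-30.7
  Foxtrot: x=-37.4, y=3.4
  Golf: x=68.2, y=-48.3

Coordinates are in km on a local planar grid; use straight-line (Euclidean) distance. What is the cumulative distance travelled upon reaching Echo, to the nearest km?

314 km

Leg distances:
Alpha→Bravo: 62.4 km  (cumulative 62.4 km)
Bravo→Charlie: 37.3 km  (cumulative 99.7 km)
Charlie→Delta: 89.3 km  (cumulative 189.0 km)
Delta→Echo: 125.2 km  (cumulative 314.2 km)
Cumulative distance at Echo ≈ 314 km.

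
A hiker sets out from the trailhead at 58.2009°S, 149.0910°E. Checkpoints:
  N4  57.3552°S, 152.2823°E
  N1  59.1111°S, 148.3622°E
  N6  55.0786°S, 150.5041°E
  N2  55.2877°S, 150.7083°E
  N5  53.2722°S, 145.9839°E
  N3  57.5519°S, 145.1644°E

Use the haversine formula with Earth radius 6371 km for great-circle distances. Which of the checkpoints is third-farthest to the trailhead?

Distance to each, sorted:
N5: 581.4 km
N6: 357.8 km
N2: 338.6 km
N3: 243.1 km
N4: 211.3 km
N1: 109.6 km
The third-farthest is N2 at 338.6 km.

N2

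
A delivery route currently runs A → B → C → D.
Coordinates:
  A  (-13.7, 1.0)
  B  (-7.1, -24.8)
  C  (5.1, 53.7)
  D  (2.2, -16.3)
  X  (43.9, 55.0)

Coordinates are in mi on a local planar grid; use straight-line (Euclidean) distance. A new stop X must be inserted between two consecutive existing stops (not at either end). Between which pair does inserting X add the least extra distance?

between C and D

Added distance for inserting X between each consecutive pair:
A–B: 147.0 mi
B–C: 54.1 mi
C–D: 51.4 mi
Smallest added distance is 51.4 mi, inserting between C and D.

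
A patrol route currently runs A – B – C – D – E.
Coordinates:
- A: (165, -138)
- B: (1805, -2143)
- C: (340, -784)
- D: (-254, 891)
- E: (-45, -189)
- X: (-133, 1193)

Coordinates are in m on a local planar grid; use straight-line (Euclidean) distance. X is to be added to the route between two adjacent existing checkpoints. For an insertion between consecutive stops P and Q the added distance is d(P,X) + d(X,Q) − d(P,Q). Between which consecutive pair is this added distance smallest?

Added distance for inserting X between each consecutive pair:
A–B: 2631.7 m
B–C: 3892.6 m
C–D: 580.9 m
D–E: 610.1 m
Smallest added distance is 580.9 m, inserting between C and D.

between C and D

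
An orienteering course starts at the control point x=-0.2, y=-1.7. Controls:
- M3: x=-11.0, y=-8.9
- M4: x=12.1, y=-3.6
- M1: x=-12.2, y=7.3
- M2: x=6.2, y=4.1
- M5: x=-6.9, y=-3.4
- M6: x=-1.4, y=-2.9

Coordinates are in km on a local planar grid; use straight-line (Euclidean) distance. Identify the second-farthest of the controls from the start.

Distance to each, sorted:
M1: 15.0 km
M3: 13.0 km
M4: 12.4 km
M2: 8.6 km
M5: 6.9 km
M6: 1.7 km
The second-farthest is M3 at 13.0 km.

M3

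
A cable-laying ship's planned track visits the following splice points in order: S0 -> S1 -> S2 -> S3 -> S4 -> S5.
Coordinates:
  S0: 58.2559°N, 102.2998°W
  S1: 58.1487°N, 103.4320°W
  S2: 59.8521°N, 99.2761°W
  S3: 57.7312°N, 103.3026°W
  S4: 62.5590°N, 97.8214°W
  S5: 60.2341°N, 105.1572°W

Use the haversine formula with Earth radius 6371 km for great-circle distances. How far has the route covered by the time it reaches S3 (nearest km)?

Leg distances:
S0→S1: 67.4 km  (cumulative 67.4 km)
S1→S2: 304.1 km  (cumulative 371.5 km)
S2→S3: 330.7 km  (cumulative 702.2 km)
Cumulative distance at S3 ≈ 702 km.

702 km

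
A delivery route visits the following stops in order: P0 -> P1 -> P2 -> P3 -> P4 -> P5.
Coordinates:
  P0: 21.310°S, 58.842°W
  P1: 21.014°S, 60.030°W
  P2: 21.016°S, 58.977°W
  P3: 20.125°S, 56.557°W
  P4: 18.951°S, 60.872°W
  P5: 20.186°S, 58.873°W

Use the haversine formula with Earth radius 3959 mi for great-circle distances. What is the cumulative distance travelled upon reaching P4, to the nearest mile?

Leg distances:
P0→P1: 79.2 mi  (cumulative 79.2 mi)
P1→P2: 67.9 mi  (cumulative 147.2 mi)
P2→P3: 168.2 mi  (cumulative 315.4 mi)
P3→P4: 292.4 mi  (cumulative 607.8 mi)
Cumulative distance at P4 ≈ 608 mi.

608 mi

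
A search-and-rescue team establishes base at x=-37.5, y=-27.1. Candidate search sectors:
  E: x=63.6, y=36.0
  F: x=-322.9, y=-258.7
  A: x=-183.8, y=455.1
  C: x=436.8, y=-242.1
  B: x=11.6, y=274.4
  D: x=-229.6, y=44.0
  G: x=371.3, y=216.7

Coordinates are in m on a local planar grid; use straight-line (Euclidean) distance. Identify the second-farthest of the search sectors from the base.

A

Distances from the base (x=-37.5, y=-27.1):
C: 520.8 m
A: 503.9 m
G: 476.0 m
F: 367.5 m
B: 305.5 m
D: 204.8 m
E: 119.2 m
The second-farthest is A at 503.9 m.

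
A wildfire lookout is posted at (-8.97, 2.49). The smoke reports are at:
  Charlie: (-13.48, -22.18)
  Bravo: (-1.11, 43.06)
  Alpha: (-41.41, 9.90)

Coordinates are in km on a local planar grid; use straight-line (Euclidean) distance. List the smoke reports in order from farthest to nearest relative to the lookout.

Distance from the lookout at (-8.97, 2.49) to each:
Bravo (-1.11, 43.06): 41.3 km
Alpha (-41.41, 9.90): 33.3 km
Charlie (-13.48, -22.18): 25.1 km

Bravo, Alpha, Charlie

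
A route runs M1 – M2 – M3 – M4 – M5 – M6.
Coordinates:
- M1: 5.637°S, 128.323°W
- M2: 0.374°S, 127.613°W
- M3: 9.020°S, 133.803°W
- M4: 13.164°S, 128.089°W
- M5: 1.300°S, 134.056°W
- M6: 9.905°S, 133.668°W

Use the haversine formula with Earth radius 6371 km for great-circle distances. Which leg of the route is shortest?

Leg distances:
M1→M2: 590.5 km
M2→M3: 1180.6 km
M3→M4: 775.2 km
M4→M5: 1473.8 km
M5→M6: 957.8 km
The shortest leg is M1–M2 at 590.5 km.

M1–M2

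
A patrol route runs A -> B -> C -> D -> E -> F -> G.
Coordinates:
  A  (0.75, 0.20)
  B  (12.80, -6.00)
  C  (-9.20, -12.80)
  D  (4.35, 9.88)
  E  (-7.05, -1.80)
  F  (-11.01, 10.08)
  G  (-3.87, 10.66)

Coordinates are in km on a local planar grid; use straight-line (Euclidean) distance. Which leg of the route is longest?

Leg distances:
A→B: 13.6 km
B→C: 23.0 km
C→D: 26.4 km
D→E: 16.3 km
E→F: 12.5 km
F→G: 7.2 km
The longest leg is C–D at 26.4 km.

C–D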